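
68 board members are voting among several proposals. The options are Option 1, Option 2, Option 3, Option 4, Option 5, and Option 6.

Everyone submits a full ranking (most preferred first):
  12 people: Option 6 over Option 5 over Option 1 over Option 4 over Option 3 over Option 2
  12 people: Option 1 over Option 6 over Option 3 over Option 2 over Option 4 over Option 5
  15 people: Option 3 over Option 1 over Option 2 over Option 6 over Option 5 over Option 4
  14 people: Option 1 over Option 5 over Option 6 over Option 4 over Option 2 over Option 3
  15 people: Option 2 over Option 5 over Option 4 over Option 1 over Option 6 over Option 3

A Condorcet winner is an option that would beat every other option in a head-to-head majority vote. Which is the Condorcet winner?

Option 1 vs Option 2: 53–15
Option 1 vs Option 3: 53–15
Option 1 vs Option 4: 53–15
Option 1 vs Option 5: 41–27
Option 1 vs Option 6: 56–12
Option 1 beats every other option.

Option 1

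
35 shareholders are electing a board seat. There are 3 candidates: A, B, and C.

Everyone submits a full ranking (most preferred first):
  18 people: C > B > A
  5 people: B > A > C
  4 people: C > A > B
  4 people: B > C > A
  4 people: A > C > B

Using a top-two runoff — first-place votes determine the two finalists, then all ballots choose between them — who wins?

Round 1 first-place votes: A 4, B 9, C 22. C and B advance.
Runoff: C is ranked above B on 26 ballots, B above C on 9.

C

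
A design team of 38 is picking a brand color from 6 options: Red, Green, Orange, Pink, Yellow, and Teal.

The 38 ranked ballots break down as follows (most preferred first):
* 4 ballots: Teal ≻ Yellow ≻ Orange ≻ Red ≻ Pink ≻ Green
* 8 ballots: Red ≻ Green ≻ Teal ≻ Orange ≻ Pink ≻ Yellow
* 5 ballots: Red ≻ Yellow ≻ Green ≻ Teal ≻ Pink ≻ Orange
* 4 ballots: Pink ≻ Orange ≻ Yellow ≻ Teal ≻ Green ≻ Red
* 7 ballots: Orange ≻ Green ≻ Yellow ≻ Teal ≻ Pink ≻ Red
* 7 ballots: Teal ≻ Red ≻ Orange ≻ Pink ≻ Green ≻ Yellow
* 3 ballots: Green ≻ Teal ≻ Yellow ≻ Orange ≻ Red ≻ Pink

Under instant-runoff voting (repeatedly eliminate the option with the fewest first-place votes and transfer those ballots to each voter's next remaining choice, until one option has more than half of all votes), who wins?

Round 1: Red 13, Green 3, Orange 7, Pink 4, Yellow 0, Teal 11. Yellow eliminated.
Round 2: Red 13, Green 3, Orange 7, Pink 4, Teal 11. Green eliminated.
Round 3: Red 13, Orange 7, Pink 4, Teal 14. Pink eliminated.
Round 4: Red 13, Orange 11, Teal 14. Orange eliminated.
Round 5: Red 13, Teal 25. Teal has a majority (≥20).

Teal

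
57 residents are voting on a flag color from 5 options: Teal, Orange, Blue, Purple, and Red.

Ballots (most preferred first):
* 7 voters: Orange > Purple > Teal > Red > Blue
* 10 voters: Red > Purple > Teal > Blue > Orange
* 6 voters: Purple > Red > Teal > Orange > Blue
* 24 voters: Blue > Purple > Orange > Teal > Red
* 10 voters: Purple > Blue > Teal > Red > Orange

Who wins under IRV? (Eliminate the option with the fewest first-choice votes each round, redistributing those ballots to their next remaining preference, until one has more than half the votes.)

Round 1: Teal 0, Orange 7, Blue 24, Purple 16, Red 10. Teal eliminated.
Round 2: Orange 7, Blue 24, Purple 16, Red 10. Orange eliminated.
Round 3: Blue 24, Purple 23, Red 10. Red eliminated.
Round 4: Blue 24, Purple 33. Purple has a majority (≥29).

Purple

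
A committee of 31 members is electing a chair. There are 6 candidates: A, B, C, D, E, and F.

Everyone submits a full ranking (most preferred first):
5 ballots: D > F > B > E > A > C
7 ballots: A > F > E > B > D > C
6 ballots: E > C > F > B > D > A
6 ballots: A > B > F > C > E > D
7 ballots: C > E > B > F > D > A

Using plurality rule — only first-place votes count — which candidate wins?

First-place votes: A 13, B 0, C 7, D 5, E 6, F 0.

A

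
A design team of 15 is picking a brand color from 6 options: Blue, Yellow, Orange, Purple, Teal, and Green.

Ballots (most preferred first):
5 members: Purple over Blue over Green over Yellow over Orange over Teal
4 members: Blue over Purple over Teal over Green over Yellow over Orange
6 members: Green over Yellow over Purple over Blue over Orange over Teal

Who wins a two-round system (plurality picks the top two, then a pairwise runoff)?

Round 1 first-place votes: Blue 4, Yellow 0, Orange 0, Purple 5, Teal 0, Green 6. Green and Purple advance.
Runoff: Green is ranked above Purple on 6 ballots, Purple above Green on 9.

Purple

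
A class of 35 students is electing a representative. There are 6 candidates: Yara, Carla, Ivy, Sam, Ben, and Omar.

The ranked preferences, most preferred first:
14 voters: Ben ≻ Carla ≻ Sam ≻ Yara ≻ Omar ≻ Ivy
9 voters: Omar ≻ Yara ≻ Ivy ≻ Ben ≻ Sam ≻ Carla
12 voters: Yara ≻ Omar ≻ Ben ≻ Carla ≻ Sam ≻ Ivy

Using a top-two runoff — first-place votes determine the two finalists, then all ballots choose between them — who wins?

Round 1 first-place votes: Yara 12, Carla 0, Ivy 0, Sam 0, Ben 14, Omar 9. Ben and Yara advance.
Runoff: Ben is ranked above Yara on 14 ballots, Yara above Ben on 21.

Yara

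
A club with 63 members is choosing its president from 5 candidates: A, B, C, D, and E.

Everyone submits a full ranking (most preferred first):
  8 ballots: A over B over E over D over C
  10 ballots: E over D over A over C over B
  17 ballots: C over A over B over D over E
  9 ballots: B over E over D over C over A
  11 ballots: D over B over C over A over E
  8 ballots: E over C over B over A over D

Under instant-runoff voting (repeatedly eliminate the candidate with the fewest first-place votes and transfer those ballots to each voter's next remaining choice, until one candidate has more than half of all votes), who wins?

Round 1: A 8, B 9, C 17, D 11, E 18. A eliminated.
Round 2: B 17, C 17, D 11, E 18. D eliminated.
Round 3: B 28, C 17, E 18. C eliminated.
Round 4: B 45, E 18. B has a majority (≥32).

B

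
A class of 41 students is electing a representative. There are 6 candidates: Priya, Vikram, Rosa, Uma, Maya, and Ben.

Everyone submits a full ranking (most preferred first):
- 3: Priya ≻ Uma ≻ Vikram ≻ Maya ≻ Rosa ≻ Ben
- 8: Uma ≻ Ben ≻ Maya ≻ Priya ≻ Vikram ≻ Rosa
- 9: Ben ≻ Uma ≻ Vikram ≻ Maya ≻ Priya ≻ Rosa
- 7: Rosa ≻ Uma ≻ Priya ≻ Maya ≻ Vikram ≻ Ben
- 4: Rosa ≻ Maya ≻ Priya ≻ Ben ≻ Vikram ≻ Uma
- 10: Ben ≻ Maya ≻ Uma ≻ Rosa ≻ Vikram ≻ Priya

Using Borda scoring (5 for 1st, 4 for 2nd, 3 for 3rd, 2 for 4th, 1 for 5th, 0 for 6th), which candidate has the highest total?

Priya: 3×5 + 8×2 + 9×1 + 7×3 + 4×3 + 10×0 = 73
Vikram: 3×3 + 8×1 + 9×3 + 7×1 + 4×1 + 10×1 = 65
Rosa: 3×1 + 8×0 + 9×0 + 7×5 + 4×5 + 10×2 = 78
Uma: 3×4 + 8×5 + 9×4 + 7×4 + 4×0 + 10×3 = 146
Maya: 3×2 + 8×3 + 9×2 + 7×2 + 4×4 + 10×4 = 118
Ben: 3×0 + 8×4 + 9×5 + 7×0 + 4×2 + 10×5 = 135

Uma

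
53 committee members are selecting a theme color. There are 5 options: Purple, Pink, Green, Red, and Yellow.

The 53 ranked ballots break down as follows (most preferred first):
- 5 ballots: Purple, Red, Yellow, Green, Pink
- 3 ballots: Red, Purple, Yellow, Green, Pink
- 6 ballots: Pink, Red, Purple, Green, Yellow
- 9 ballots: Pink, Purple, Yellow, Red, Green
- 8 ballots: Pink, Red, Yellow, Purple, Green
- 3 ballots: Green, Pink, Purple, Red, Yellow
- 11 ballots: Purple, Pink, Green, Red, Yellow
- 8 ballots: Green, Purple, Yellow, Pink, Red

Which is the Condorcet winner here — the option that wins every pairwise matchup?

Purple vs Pink: 27–26
Purple vs Green: 42–11
Purple vs Red: 36–17
Purple vs Yellow: 45–8
Purple beats every other option.

Purple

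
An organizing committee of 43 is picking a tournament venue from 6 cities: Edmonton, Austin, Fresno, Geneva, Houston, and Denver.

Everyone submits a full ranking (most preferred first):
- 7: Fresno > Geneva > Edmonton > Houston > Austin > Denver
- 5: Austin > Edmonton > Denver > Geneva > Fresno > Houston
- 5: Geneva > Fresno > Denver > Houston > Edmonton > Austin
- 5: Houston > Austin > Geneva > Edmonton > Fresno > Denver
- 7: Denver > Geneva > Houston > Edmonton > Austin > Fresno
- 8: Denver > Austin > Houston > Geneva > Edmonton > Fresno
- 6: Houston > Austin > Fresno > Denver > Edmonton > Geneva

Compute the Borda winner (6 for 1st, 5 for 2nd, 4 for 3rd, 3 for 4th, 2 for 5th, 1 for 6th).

Edmonton: 7×4 + 5×5 + 5×2 + 5×3 + 7×3 + 8×2 + 6×2 = 127
Austin: 7×2 + 5×6 + 5×1 + 5×5 + 7×2 + 8×5 + 6×5 = 158
Fresno: 7×6 + 5×2 + 5×5 + 5×2 + 7×1 + 8×1 + 6×4 = 126
Geneva: 7×5 + 5×3 + 5×6 + 5×4 + 7×5 + 8×3 + 6×1 = 165
Houston: 7×3 + 5×1 + 5×3 + 5×6 + 7×4 + 8×4 + 6×6 = 167
Denver: 7×1 + 5×4 + 5×4 + 5×1 + 7×6 + 8×6 + 6×3 = 160

Houston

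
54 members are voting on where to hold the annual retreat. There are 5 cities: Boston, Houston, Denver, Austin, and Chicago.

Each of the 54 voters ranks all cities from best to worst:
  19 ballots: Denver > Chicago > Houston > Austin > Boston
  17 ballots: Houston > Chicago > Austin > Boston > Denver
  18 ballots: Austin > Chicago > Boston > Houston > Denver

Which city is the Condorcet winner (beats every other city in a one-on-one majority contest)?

Chicago

Chicago vs Boston: 54–0
Chicago vs Houston: 37–17
Chicago vs Denver: 35–19
Chicago vs Austin: 36–18
Chicago beats every other city.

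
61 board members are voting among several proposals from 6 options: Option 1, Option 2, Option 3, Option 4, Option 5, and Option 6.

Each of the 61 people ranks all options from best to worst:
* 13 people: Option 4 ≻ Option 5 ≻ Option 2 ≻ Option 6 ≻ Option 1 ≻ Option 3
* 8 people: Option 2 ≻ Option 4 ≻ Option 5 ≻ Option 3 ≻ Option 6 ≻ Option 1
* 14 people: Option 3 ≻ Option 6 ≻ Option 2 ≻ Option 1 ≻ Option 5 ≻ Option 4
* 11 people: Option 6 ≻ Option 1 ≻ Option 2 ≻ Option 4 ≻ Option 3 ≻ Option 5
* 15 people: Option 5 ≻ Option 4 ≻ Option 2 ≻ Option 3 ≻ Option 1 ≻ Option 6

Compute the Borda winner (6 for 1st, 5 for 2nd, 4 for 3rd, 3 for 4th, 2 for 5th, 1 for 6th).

Option 1: 13×2 + 8×1 + 14×3 + 11×5 + 15×2 = 161
Option 2: 13×4 + 8×6 + 14×4 + 11×4 + 15×4 = 260
Option 3: 13×1 + 8×3 + 14×6 + 11×2 + 15×3 = 188
Option 4: 13×6 + 8×5 + 14×1 + 11×3 + 15×5 = 240
Option 5: 13×5 + 8×4 + 14×2 + 11×1 + 15×6 = 226
Option 6: 13×3 + 8×2 + 14×5 + 11×6 + 15×1 = 206

Option 2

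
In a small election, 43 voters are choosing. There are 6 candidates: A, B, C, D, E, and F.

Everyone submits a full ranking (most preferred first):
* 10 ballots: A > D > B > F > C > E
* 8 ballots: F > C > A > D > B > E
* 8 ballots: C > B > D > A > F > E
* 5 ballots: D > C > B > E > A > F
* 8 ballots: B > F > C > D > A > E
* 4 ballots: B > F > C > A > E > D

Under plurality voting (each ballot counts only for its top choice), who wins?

B

First-place votes: A 10, B 12, C 8, D 5, E 0, F 8.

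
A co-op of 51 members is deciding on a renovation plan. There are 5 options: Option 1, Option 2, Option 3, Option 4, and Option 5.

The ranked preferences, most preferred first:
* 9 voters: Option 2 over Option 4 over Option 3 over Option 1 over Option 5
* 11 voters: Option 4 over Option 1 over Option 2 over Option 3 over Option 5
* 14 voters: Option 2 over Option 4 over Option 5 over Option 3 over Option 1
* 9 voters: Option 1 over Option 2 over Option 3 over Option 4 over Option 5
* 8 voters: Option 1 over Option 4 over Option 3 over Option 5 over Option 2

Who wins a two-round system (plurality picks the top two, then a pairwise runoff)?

Option 1

Round 1 first-place votes: Option 1 17, Option 2 23, Option 3 0, Option 4 11, Option 5 0. Option 2 and Option 1 advance.
Runoff: Option 2 is ranked above Option 1 on 23 ballots, Option 1 above Option 2 on 28.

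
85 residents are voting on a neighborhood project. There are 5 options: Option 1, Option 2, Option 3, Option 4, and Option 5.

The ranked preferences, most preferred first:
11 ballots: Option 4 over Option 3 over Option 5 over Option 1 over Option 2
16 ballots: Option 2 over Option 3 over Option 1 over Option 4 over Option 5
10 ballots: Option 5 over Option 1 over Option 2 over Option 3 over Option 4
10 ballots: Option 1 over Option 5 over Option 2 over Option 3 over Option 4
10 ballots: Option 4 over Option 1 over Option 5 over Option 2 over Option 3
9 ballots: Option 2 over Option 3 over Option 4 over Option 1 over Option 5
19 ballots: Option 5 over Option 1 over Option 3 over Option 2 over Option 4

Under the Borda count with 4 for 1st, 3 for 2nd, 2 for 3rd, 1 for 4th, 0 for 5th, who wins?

Option 1: 11×1 + 16×2 + 10×3 + 10×4 + 10×3 + 9×1 + 19×3 = 209
Option 2: 11×0 + 16×4 + 10×2 + 10×2 + 10×1 + 9×4 + 19×1 = 169
Option 3: 11×3 + 16×3 + 10×1 + 10×1 + 10×0 + 9×3 + 19×2 = 166
Option 4: 11×4 + 16×1 + 10×0 + 10×0 + 10×4 + 9×2 + 19×0 = 118
Option 5: 11×2 + 16×0 + 10×4 + 10×3 + 10×2 + 9×0 + 19×4 = 188

Option 1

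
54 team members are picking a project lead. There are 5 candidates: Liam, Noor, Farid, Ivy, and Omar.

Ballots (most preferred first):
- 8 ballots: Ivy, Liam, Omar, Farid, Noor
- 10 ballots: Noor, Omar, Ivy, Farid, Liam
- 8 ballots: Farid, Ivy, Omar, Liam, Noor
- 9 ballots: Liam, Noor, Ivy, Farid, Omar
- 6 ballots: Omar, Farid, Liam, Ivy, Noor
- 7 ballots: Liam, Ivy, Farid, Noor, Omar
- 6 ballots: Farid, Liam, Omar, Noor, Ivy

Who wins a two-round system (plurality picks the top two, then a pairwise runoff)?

Farid

Round 1 first-place votes: Liam 16, Noor 10, Farid 14, Ivy 8, Omar 6. Liam and Farid advance.
Runoff: Liam is ranked above Farid on 24 ballots, Farid above Liam on 30.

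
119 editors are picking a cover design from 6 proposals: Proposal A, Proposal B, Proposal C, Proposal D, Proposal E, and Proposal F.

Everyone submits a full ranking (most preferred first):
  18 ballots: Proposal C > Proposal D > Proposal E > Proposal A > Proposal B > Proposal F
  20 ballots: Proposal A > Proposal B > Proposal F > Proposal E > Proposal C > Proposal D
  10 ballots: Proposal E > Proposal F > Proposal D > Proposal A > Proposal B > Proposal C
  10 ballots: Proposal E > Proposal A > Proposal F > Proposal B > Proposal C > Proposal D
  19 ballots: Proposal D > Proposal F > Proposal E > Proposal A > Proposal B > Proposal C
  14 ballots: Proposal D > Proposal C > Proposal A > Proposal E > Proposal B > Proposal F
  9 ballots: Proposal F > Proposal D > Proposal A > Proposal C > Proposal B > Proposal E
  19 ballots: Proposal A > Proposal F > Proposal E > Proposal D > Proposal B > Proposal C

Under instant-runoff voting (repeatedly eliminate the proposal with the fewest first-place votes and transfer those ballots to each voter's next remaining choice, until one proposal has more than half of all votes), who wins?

Round 1: Proposal A 39, Proposal B 0, Proposal C 18, Proposal D 33, Proposal E 20, Proposal F 9. Proposal B eliminated.
Round 2: Proposal A 39, Proposal C 18, Proposal D 33, Proposal E 20, Proposal F 9. Proposal F eliminated.
Round 3: Proposal A 39, Proposal C 18, Proposal D 42, Proposal E 20. Proposal C eliminated.
Round 4: Proposal A 39, Proposal D 60, Proposal E 20. Proposal D has a majority (≥60).

Proposal D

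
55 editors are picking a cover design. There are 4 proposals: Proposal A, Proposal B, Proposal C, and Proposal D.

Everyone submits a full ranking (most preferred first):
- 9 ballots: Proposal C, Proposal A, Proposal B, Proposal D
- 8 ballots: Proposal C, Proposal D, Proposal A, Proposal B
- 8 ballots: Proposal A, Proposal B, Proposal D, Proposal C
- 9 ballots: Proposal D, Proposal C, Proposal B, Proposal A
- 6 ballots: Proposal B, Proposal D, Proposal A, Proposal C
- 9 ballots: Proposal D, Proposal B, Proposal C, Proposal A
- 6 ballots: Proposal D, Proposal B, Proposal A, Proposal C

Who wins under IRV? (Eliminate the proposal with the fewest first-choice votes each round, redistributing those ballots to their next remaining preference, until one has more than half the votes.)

Proposal D

Round 1: Proposal A 8, Proposal B 6, Proposal C 17, Proposal D 24. Proposal B eliminated.
Round 2: Proposal A 8, Proposal C 17, Proposal D 30. Proposal D has a majority (≥28).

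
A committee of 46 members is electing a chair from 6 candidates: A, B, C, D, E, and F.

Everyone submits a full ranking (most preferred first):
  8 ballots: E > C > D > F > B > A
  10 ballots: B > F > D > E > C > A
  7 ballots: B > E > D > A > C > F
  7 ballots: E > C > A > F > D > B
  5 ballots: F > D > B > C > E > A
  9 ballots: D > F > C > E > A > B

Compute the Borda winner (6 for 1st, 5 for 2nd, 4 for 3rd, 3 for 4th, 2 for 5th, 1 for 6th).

A: 8×1 + 10×1 + 7×3 + 7×4 + 5×1 + 9×2 = 90
B: 8×2 + 10×6 + 7×6 + 7×1 + 5×4 + 9×1 = 154
C: 8×5 + 10×2 + 7×2 + 7×5 + 5×3 + 9×4 = 160
D: 8×4 + 10×4 + 7×4 + 7×2 + 5×5 + 9×6 = 193
E: 8×6 + 10×3 + 7×5 + 7×6 + 5×2 + 9×3 = 192
F: 8×3 + 10×5 + 7×1 + 7×3 + 5×6 + 9×5 = 177

D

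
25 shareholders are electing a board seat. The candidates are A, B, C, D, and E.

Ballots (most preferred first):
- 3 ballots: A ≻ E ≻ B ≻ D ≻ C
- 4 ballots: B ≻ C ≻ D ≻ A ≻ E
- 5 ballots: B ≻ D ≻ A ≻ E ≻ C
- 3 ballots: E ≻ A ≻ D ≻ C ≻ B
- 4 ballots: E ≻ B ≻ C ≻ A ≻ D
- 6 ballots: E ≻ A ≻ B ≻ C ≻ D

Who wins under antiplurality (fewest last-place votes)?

A

Last-place votes: A 0, B 3, C 8, D 10, E 4.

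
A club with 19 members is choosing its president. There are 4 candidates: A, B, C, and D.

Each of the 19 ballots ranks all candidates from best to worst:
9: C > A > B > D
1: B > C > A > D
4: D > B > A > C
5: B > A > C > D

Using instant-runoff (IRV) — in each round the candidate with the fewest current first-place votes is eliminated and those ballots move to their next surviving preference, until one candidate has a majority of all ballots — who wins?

Round 1: A 0, B 6, C 9, D 4. A eliminated.
Round 2: B 6, C 9, D 4. D eliminated.
Round 3: B 10, C 9. B has a majority (≥10).

B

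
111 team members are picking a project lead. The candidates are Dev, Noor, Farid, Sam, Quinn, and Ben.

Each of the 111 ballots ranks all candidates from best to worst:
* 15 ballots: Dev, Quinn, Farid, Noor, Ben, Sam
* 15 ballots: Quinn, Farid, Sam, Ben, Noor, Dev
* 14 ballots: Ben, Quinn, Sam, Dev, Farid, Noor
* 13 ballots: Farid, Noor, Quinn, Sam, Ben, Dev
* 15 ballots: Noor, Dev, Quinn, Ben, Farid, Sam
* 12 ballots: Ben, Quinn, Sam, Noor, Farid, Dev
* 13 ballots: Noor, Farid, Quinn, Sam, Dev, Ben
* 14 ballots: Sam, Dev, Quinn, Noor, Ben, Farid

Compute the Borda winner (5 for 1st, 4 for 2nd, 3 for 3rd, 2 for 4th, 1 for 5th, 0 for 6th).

Dev: 15×5 + 15×0 + 14×2 + 13×0 + 15×4 + 12×0 + 13×1 + 14×4 = 232
Noor: 15×2 + 15×1 + 14×0 + 13×4 + 15×5 + 12×2 + 13×5 + 14×2 = 289
Farid: 15×3 + 15×4 + 14×1 + 13×5 + 15×1 + 12×1 + 13×4 + 14×0 = 263
Sam: 15×0 + 15×3 + 14×3 + 13×2 + 15×0 + 12×3 + 13×2 + 14×5 = 245
Quinn: 15×4 + 15×5 + 14×4 + 13×3 + 15×3 + 12×4 + 13×3 + 14×3 = 404
Ben: 15×1 + 15×2 + 14×5 + 13×1 + 15×2 + 12×5 + 13×0 + 14×1 = 232

Quinn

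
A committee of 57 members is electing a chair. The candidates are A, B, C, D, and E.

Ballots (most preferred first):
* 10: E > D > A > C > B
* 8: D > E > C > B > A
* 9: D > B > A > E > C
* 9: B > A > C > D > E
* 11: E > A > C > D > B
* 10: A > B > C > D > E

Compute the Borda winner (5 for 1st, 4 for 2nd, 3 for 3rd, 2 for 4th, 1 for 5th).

A

A: 10×3 + 8×1 + 9×3 + 9×4 + 11×4 + 10×5 = 195
B: 10×1 + 8×2 + 9×4 + 9×5 + 11×1 + 10×4 = 158
C: 10×2 + 8×3 + 9×1 + 9×3 + 11×3 + 10×3 = 143
D: 10×4 + 8×5 + 9×5 + 9×2 + 11×2 + 10×2 = 185
E: 10×5 + 8×4 + 9×2 + 9×1 + 11×5 + 10×1 = 174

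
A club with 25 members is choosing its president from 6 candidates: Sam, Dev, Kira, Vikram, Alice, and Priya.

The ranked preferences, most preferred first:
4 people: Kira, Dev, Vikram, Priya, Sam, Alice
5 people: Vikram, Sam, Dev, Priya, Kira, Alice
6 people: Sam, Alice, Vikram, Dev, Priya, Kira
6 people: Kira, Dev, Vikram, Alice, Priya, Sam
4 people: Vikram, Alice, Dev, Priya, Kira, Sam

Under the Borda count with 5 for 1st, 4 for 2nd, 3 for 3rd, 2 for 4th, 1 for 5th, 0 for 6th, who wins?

Sam: 4×1 + 5×4 + 6×5 + 6×0 + 4×0 = 54
Dev: 4×4 + 5×3 + 6×2 + 6×4 + 4×3 = 79
Kira: 4×5 + 5×1 + 6×0 + 6×5 + 4×1 = 59
Vikram: 4×3 + 5×5 + 6×3 + 6×3 + 4×5 = 93
Alice: 4×0 + 5×0 + 6×4 + 6×2 + 4×4 = 52
Priya: 4×2 + 5×2 + 6×1 + 6×1 + 4×2 = 38

Vikram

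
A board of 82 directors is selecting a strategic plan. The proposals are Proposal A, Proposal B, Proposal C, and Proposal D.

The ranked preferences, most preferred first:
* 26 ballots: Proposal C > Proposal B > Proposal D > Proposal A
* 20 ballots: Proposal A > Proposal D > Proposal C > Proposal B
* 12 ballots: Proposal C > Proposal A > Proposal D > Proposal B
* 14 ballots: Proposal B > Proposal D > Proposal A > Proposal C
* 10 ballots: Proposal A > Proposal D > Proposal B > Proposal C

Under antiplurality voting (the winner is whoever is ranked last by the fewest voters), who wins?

Last-place votes: Proposal A 26, Proposal B 32, Proposal C 24, Proposal D 0.

Proposal D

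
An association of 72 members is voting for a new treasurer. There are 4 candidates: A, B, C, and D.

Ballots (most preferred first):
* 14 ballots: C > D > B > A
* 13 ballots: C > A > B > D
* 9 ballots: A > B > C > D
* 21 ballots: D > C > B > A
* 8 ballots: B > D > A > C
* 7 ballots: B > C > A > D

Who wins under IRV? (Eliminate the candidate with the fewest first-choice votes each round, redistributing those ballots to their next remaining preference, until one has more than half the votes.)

Round 1: A 9, B 15, C 27, D 21. A eliminated.
Round 2: B 24, C 27, D 21. D eliminated.
Round 3: B 24, C 48. C has a majority (≥37).

C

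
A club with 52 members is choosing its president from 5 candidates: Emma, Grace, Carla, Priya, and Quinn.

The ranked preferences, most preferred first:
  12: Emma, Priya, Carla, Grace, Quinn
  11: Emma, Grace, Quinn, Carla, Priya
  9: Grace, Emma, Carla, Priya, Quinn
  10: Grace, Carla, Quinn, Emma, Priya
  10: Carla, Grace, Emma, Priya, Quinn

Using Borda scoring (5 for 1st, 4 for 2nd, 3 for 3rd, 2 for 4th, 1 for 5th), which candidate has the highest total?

Emma: 12×5 + 11×5 + 9×4 + 10×2 + 10×3 = 201
Grace: 12×2 + 11×4 + 9×5 + 10×5 + 10×4 = 203
Carla: 12×3 + 11×2 + 9×3 + 10×4 + 10×5 = 175
Priya: 12×4 + 11×1 + 9×2 + 10×1 + 10×2 = 107
Quinn: 12×1 + 11×3 + 9×1 + 10×3 + 10×1 = 94

Grace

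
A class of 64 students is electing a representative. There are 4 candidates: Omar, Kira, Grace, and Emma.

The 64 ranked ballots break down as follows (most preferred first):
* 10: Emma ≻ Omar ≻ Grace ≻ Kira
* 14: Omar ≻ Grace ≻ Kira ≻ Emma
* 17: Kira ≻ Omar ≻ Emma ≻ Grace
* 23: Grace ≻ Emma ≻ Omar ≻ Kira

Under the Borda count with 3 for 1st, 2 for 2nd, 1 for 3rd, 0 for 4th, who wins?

Omar: 10×2 + 14×3 + 17×2 + 23×1 = 119
Kira: 10×0 + 14×1 + 17×3 + 23×0 = 65
Grace: 10×1 + 14×2 + 17×0 + 23×3 = 107
Emma: 10×3 + 14×0 + 17×1 + 23×2 = 93

Omar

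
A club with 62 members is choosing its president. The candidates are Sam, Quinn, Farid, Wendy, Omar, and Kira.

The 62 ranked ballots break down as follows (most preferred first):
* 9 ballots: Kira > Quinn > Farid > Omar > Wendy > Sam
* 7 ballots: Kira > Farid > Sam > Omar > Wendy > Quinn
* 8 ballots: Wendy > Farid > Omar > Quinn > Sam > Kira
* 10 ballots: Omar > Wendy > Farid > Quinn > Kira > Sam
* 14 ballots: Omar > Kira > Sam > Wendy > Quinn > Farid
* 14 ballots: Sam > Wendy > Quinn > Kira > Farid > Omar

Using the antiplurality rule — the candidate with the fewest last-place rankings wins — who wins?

Wendy

Last-place votes: Sam 19, Quinn 7, Farid 14, Wendy 0, Omar 14, Kira 8.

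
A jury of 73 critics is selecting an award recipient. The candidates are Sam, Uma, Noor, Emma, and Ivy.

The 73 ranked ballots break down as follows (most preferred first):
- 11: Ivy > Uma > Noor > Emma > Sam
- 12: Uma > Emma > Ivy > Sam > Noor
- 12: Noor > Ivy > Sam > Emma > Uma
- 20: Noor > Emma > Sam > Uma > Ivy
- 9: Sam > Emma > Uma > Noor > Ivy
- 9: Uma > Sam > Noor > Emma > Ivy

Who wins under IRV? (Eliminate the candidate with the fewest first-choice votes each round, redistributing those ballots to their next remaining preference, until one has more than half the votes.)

Uma

Round 1: Sam 9, Uma 21, Noor 32, Emma 0, Ivy 11. Emma eliminated.
Round 2: Sam 9, Uma 21, Noor 32, Ivy 11. Sam eliminated.
Round 3: Uma 30, Noor 32, Ivy 11. Ivy eliminated.
Round 4: Uma 41, Noor 32. Uma has a majority (≥37).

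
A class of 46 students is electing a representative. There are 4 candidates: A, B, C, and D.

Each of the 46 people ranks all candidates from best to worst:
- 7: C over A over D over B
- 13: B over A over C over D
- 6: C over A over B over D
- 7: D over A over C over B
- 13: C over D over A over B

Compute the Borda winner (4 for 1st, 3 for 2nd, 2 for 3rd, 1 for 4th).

A: 7×3 + 13×3 + 6×3 + 7×3 + 13×2 = 125
B: 7×1 + 13×4 + 6×2 + 7×1 + 13×1 = 91
C: 7×4 + 13×2 + 6×4 + 7×2 + 13×4 = 144
D: 7×2 + 13×1 + 6×1 + 7×4 + 13×3 = 100

C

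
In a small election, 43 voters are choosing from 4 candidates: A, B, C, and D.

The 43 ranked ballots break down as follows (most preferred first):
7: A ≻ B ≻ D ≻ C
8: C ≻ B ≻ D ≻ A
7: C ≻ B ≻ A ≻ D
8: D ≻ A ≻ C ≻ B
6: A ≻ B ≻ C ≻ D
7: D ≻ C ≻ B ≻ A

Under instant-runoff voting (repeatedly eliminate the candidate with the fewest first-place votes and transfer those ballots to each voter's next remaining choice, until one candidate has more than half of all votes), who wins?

Round 1: A 13, B 0, C 15, D 15. B eliminated.
Round 2: A 13, C 15, D 15. A eliminated.
Round 3: C 21, D 22. D has a majority (≥22).

D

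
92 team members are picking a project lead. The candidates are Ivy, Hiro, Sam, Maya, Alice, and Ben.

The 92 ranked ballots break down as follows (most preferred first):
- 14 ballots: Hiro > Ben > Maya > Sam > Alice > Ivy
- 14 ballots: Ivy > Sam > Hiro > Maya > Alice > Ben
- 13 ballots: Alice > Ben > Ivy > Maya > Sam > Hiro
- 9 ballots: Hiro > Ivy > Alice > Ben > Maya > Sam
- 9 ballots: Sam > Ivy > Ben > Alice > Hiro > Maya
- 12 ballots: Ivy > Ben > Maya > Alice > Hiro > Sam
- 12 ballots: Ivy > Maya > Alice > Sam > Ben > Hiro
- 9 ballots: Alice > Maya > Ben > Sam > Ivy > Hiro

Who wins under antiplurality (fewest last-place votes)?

Last-place votes: Ivy 14, Hiro 34, Sam 21, Maya 9, Alice 0, Ben 14.

Alice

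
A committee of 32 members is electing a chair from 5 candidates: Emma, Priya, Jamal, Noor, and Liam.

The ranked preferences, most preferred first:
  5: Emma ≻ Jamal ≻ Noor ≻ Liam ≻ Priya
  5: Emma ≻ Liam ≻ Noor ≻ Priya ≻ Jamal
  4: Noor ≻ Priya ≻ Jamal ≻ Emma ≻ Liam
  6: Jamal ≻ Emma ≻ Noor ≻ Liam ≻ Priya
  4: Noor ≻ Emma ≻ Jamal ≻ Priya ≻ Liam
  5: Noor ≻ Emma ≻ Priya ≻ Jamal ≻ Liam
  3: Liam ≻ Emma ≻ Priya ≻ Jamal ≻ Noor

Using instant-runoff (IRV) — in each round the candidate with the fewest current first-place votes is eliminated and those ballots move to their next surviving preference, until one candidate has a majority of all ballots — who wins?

Emma

Round 1: Emma 10, Priya 0, Jamal 6, Noor 13, Liam 3. Priya eliminated.
Round 2: Emma 10, Jamal 6, Noor 13, Liam 3. Liam eliminated.
Round 3: Emma 13, Jamal 6, Noor 13. Jamal eliminated.
Round 4: Emma 19, Noor 13. Emma has a majority (≥17).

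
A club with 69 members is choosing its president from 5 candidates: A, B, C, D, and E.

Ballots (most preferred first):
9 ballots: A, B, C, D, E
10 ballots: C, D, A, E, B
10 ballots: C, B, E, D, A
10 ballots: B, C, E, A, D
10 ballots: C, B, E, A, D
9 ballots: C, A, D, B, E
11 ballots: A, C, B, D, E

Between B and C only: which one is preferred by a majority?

C

B is ranked above C on 19 ballots; C above B on 50.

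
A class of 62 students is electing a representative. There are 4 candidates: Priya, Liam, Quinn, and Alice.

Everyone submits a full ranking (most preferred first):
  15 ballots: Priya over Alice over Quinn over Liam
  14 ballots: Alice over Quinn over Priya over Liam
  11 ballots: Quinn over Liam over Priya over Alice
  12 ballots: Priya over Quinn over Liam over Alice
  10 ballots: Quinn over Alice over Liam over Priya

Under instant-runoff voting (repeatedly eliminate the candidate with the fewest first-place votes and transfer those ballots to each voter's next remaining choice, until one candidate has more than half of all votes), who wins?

Quinn

Round 1: Priya 27, Liam 0, Quinn 21, Alice 14. Liam eliminated.
Round 2: Priya 27, Quinn 21, Alice 14. Alice eliminated.
Round 3: Priya 27, Quinn 35. Quinn has a majority (≥32).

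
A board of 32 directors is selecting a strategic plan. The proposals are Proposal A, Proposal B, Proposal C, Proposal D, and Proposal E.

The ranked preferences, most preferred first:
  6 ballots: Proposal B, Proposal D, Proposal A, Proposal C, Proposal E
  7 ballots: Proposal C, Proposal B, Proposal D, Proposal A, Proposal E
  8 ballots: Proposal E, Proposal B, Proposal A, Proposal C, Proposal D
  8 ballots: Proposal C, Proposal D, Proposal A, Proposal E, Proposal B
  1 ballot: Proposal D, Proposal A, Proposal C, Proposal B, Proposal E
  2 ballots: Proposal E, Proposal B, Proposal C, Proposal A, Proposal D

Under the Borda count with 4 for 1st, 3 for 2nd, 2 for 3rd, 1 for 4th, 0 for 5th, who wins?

Proposal C

Proposal A: 6×2 + 7×1 + 8×2 + 8×2 + 1×3 + 2×1 = 56
Proposal B: 6×4 + 7×3 + 8×3 + 8×0 + 1×1 + 2×3 = 76
Proposal C: 6×1 + 7×4 + 8×1 + 8×4 + 1×2 + 2×2 = 80
Proposal D: 6×3 + 7×2 + 8×0 + 8×3 + 1×4 + 2×0 = 60
Proposal E: 6×0 + 7×0 + 8×4 + 8×1 + 1×0 + 2×4 = 48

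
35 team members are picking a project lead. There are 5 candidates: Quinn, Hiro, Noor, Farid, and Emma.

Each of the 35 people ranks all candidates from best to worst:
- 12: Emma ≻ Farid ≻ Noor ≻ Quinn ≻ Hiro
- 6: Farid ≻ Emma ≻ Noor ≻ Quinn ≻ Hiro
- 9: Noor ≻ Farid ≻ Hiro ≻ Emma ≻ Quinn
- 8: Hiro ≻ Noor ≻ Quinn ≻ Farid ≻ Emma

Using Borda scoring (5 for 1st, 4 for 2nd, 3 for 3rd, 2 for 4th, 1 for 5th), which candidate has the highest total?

Quinn: 12×2 + 6×2 + 9×1 + 8×3 = 69
Hiro: 12×1 + 6×1 + 9×3 + 8×5 = 85
Noor: 12×3 + 6×3 + 9×5 + 8×4 = 131
Farid: 12×4 + 6×5 + 9×4 + 8×2 = 130
Emma: 12×5 + 6×4 + 9×2 + 8×1 = 110

Noor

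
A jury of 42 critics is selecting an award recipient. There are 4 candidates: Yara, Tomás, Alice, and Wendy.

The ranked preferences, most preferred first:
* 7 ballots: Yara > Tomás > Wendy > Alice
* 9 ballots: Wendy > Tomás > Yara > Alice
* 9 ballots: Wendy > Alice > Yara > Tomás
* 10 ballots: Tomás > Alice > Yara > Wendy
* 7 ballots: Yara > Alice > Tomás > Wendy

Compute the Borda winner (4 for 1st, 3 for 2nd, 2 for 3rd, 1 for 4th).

Yara

Yara: 7×4 + 9×2 + 9×2 + 10×2 + 7×4 = 112
Tomás: 7×3 + 9×3 + 9×1 + 10×4 + 7×2 = 111
Alice: 7×1 + 9×1 + 9×3 + 10×3 + 7×3 = 94
Wendy: 7×2 + 9×4 + 9×4 + 10×1 + 7×1 = 103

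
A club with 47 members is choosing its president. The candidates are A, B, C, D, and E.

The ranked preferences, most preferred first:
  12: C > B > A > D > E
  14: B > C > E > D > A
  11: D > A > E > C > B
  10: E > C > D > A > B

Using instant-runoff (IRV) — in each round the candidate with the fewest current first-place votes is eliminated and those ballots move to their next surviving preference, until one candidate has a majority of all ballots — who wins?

C

Round 1: A 0, B 14, C 12, D 11, E 10. A eliminated.
Round 2: B 14, C 12, D 11, E 10. E eliminated.
Round 3: B 14, C 22, D 11. D eliminated.
Round 4: B 14, C 33. C has a majority (≥24).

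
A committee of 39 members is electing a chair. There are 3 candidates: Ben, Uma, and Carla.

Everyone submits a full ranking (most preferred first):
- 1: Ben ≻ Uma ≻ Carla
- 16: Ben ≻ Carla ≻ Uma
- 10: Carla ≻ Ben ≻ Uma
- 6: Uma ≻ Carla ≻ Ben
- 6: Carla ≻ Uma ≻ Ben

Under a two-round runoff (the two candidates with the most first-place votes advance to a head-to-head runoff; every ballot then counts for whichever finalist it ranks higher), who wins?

Round 1 first-place votes: Ben 17, Uma 6, Carla 16. Ben and Carla advance.
Runoff: Ben is ranked above Carla on 17 ballots, Carla above Ben on 22.

Carla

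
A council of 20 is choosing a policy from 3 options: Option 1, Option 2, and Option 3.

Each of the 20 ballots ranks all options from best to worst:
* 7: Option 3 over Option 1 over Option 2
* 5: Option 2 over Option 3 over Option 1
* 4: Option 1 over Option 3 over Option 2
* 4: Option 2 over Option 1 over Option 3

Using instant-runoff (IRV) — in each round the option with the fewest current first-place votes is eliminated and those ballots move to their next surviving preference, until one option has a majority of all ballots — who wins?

Round 1: Option 1 4, Option 2 9, Option 3 7. Option 1 eliminated.
Round 2: Option 2 9, Option 3 11. Option 3 has a majority (≥11).

Option 3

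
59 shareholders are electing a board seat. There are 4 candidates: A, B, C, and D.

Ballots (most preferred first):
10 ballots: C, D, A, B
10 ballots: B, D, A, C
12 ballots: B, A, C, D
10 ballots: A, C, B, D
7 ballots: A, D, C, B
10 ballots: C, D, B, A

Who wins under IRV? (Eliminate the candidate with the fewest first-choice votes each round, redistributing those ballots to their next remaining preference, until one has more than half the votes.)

Round 1: A 17, B 22, C 20, D 0. D eliminated.
Round 2: A 17, B 22, C 20. A eliminated.
Round 3: B 22, C 37. C has a majority (≥30).

C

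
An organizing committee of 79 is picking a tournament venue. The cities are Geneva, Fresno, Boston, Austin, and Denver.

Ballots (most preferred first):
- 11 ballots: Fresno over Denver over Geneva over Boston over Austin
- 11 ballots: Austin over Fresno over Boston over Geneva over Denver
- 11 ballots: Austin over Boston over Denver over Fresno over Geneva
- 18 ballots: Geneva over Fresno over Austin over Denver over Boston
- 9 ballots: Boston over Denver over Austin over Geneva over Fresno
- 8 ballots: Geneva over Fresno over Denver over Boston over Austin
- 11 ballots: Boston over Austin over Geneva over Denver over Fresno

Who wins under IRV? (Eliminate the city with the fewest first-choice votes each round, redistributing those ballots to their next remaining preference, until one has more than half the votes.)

Round 1: Geneva 26, Fresno 11, Boston 20, Austin 22, Denver 0. Denver eliminated.
Round 2: Geneva 26, Fresno 11, Boston 20, Austin 22. Fresno eliminated.
Round 3: Geneva 37, Boston 20, Austin 22. Boston eliminated.
Round 4: Geneva 37, Austin 42. Austin has a majority (≥40).

Austin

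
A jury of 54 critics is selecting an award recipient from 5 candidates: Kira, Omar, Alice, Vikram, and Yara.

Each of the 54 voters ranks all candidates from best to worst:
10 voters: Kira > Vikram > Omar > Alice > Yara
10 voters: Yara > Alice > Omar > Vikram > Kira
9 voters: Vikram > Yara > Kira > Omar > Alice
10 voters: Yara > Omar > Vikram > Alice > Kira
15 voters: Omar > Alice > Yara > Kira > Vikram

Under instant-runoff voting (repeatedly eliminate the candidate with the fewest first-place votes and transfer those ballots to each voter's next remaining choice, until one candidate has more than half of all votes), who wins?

Yara

Round 1: Kira 10, Omar 15, Alice 0, Vikram 9, Yara 20. Alice eliminated.
Round 2: Kira 10, Omar 15, Vikram 9, Yara 20. Vikram eliminated.
Round 3: Kira 10, Omar 15, Yara 29. Yara has a majority (≥28).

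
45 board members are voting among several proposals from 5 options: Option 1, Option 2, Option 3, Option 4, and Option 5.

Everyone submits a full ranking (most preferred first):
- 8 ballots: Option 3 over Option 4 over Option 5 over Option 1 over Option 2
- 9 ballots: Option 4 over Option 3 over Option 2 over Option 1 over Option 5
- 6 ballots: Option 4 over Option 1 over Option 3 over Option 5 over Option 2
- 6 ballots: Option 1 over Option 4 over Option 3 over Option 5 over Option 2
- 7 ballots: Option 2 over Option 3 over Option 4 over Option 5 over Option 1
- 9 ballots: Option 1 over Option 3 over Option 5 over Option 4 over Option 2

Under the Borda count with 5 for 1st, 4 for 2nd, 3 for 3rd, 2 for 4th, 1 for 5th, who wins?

Option 3

Option 1: 8×2 + 9×2 + 6×4 + 6×5 + 7×1 + 9×5 = 140
Option 2: 8×1 + 9×3 + 6×1 + 6×1 + 7×5 + 9×1 = 91
Option 3: 8×5 + 9×4 + 6×3 + 6×3 + 7×4 + 9×4 = 176
Option 4: 8×4 + 9×5 + 6×5 + 6×4 + 7×3 + 9×2 = 170
Option 5: 8×3 + 9×1 + 6×2 + 6×2 + 7×2 + 9×3 = 98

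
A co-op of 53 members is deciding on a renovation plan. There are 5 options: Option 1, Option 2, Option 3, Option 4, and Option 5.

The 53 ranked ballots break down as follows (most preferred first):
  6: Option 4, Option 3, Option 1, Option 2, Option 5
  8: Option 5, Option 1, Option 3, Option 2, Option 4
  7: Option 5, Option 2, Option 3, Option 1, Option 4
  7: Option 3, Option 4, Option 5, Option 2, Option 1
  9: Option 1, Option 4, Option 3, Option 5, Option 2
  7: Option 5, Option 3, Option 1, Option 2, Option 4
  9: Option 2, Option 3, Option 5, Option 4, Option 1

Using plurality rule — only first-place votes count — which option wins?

Option 5

First-place votes: Option 1 9, Option 2 9, Option 3 7, Option 4 6, Option 5 22.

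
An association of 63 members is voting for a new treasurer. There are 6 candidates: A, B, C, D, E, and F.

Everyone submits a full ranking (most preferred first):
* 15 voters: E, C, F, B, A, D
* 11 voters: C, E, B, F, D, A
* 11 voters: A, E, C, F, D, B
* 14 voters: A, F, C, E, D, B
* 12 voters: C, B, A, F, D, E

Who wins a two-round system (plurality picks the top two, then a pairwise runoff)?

C

Round 1 first-place votes: A 25, B 0, C 23, D 0, E 15, F 0. A and C advance.
Runoff: A is ranked above C on 25 ballots, C above A on 38.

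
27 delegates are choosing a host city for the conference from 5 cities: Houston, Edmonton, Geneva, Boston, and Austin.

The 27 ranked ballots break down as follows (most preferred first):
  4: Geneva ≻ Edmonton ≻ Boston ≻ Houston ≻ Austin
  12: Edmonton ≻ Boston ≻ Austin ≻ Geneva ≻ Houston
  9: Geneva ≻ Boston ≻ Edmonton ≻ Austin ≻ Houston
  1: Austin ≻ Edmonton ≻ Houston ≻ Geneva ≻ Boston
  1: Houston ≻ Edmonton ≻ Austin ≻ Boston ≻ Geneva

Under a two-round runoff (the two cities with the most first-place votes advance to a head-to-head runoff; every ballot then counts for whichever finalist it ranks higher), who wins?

Edmonton

Round 1 first-place votes: Houston 1, Edmonton 12, Geneva 13, Boston 0, Austin 1. Geneva and Edmonton advance.
Runoff: Geneva is ranked above Edmonton on 13 ballots, Edmonton above Geneva on 14.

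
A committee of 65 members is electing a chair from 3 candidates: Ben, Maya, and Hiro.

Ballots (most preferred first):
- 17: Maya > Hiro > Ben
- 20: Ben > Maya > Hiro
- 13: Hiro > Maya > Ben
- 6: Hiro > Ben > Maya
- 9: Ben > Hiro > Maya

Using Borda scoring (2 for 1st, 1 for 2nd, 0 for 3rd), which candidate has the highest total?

Ben: 17×0 + 20×2 + 13×0 + 6×1 + 9×2 = 64
Maya: 17×2 + 20×1 + 13×1 + 6×0 + 9×0 = 67
Hiro: 17×1 + 20×0 + 13×2 + 6×2 + 9×1 = 64

Maya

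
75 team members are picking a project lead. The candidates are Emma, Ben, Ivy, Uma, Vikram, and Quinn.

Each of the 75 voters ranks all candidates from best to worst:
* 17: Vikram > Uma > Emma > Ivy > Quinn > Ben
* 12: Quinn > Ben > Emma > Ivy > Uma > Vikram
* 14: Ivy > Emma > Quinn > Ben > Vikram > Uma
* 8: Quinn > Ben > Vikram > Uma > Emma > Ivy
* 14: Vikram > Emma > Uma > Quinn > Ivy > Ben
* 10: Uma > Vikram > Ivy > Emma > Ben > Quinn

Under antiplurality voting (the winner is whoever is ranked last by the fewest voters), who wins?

Last-place votes: Emma 0, Ben 31, Ivy 8, Uma 14, Vikram 12, Quinn 10.

Emma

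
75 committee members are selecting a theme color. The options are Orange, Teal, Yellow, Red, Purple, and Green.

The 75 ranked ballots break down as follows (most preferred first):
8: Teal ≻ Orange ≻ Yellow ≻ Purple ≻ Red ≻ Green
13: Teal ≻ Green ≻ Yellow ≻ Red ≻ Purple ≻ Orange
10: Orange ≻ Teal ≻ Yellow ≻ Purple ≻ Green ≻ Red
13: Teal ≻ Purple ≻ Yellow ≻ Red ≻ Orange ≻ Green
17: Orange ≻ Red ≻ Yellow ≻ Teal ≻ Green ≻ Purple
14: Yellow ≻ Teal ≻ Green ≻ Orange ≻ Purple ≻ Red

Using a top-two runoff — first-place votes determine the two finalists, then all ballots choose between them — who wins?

Round 1 first-place votes: Orange 27, Teal 34, Yellow 14, Red 0, Purple 0, Green 0. Teal and Orange advance.
Runoff: Teal is ranked above Orange on 48 ballots, Orange above Teal on 27.

Teal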